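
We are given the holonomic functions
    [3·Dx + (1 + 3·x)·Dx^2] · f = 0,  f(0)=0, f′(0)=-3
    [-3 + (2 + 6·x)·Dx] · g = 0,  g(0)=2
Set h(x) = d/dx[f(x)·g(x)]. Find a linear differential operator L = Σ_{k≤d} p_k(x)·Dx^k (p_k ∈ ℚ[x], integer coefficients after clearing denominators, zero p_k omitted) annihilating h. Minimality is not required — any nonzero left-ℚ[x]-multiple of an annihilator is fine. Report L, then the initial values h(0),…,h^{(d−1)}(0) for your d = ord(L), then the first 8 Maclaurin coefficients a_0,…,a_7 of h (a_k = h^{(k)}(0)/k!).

L = 9 + (24 + 72·x)·Dx + (4 + 24·x + 36·x^2)·Dx^2  (order 2).
h: a_k = -6, 0, 27/4, -27, 5751/64, -22599/80, 2218347/2560, -5880843/2240, …
ICs: h(0) = -6, h′(0) = 0.

f: a_k = 0, -3, 9/2, -9, 81/4, -243/5, 243/2, -2187/7, …
g: a_k = 2, 3, -9/4, 27/8, -405/64, 1701/128, -15309/512, 72171/1024, …
Sym-product of L_f,L_g gives L₀ (≤ ord 2).
h₀' ⇒ L via d/dx closure of L₀.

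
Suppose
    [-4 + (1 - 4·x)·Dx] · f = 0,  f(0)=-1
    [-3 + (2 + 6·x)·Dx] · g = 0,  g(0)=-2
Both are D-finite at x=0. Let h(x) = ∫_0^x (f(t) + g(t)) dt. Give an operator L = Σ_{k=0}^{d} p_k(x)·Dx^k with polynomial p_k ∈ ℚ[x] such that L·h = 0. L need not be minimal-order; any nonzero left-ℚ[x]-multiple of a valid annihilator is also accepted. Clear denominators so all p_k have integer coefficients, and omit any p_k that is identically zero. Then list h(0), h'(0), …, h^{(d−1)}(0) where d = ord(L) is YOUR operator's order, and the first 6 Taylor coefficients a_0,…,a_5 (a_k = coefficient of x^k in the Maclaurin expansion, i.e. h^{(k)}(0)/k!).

L = (-228 - 432·x)·Dx + (137 + 696·x + 1296·x^2)·Dx^2 + (-10 - 62·x + 192·x^2 + 864·x^3)·Dx^3  (order 3).
h: a_k = 0, -3, -7/2, -55/12, -539/32, -15979/320, …
ICs: h(0) = 0, h′(0) = -3, h′′(0) = -7.

f: a_k = -1, -4, -16, -64, -256, -1024, …
g: a_k = -2, -3, 9/4, -27/8, 405/64, -1701/128, …
f+g: L₀ = lclm(L_f,L_g), ord ≤ 1+1.
Integrate: L := L₀·Dx.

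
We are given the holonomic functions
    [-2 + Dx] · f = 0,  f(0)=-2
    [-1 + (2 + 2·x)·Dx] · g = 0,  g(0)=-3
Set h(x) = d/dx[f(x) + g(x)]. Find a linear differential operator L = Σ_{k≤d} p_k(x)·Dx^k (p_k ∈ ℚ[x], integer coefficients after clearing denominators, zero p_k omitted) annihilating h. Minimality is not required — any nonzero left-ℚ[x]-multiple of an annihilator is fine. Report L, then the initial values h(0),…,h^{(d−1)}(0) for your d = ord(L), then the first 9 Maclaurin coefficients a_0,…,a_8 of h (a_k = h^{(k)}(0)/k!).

L = (-14 - 8·x) + (-13 - 32·x - 16·x^2)·Dx + (10 + 18·x + 8·x^2)·Dx^2  (order 2).
h: a_k = -11/2, -29/4, -137/16, -467/96, -2363/768, -5357/7680, -63953/92160, 274333/1290240, -6605363/20643840, …
ICs: h(0) = -11/2, h′(0) = -29/4.

f: a_k = -2, -4, -4, -8/3, -4/3, -8/15, -8/45, -16/315, -4/315, …
g: a_k = -3, -3/2, 3/8, -3/16, 15/128, -21/256, 63/1024, -99/2048, 1287/32768, …
Sum ⇒ L₀ = lclm(L_f,L_g) in ℚ(x)⟨Dx⟩.
Derive L from L₀ (diff closure).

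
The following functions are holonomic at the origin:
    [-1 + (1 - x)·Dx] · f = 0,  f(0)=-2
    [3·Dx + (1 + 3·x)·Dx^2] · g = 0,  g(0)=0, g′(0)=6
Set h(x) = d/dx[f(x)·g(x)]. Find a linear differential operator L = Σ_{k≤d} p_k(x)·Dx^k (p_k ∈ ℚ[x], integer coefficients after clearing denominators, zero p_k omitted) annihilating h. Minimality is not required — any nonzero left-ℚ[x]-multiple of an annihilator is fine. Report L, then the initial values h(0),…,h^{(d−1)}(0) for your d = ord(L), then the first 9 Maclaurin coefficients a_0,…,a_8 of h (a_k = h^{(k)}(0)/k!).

f: a_k = -2, -2, -2, -2, -2, -2, -2, -2, -2, …
g: a_k = 0, 6, -9, 18, -81/2, 486/5, -243, 4374/7, -6561/4, …
Sym-product of L_f,L_g gives L₀ (≤ ord 2).
h₀' ⇒ L via d/dx closure of L₀.
L = 12 + (-3 + 15·x)·Dx + (-1 - 2·x + 3·x^2)·Dx^2  (order 2).
h: a_k = -12, 12, -90, 204, -717, 10278/5, -31749/5, 664548/35, -4016007/70, …
ICs: h(0) = -12, h′(0) = 12.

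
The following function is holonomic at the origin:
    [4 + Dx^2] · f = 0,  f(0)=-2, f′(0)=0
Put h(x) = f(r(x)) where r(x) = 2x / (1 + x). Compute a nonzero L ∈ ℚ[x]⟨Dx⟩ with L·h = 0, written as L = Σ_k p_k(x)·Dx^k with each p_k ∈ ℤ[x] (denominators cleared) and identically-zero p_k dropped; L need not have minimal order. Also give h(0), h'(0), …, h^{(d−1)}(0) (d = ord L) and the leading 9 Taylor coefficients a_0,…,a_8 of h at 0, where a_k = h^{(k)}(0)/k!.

L = 16 + (2 + 6·x + 6·x^2 + 2·x^3)·Dx + (1 + 4·x + 6·x^2 + 4·x^3 + x^4)·Dx^2  (order 2).
h: a_k = -2, 0, 16, -32, 80/3, 64/3, -5488/45, 1312/5, -25136/63, …
ICs: h(0) = -2, h′(0) = 0.

f: a_k = -2, 0, 4, 0, -4/3, 0, 8/45, 0, -4/315, …
h₀=f(r): pull back L_f along r ⇒ L₀.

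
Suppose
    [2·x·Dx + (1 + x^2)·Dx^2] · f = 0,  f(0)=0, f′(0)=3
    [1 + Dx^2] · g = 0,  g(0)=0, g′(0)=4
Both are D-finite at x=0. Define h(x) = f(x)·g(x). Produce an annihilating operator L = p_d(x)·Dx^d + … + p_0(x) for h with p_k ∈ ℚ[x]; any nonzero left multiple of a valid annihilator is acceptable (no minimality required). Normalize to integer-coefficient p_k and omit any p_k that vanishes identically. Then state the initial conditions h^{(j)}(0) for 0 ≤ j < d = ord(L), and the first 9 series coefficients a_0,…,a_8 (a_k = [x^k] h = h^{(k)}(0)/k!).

f: a_k = 0, 3, 0, -1, 0, 3/5, 0, -3/7, 0, …
g: a_k = 0, 4, 0, -2/3, 0, 1/30, 0, -1/1260, 0, …
f·g: L₀ = L_f ⊗_s L_g, ord ≤ 2·2.
L = (10 + 26·x^2 + 11·x^4 + 4·x^6 + x^8) + (12·x + 20·x^3 + 12·x^5 + 4·x^7)·Dx + (12 + 32·x^2 + 18·x^4 + 8·x^6 + 2·x^8)·Dx^2 + (12·x + 20·x^3 + 12·x^5 + 4·x^7)·Dx^3 + (2 + 6·x^2 + 7·x^4 + 4·x^6 + x^8)·Dx^4  (order 4).
h: a_k = 0, 0, 12, 0, -6, 0, 19/6, 0, -43/20, …
ICs: h(0) = 0, h′(0) = 0, h′′(0) = 24, h′′′(0) = 0.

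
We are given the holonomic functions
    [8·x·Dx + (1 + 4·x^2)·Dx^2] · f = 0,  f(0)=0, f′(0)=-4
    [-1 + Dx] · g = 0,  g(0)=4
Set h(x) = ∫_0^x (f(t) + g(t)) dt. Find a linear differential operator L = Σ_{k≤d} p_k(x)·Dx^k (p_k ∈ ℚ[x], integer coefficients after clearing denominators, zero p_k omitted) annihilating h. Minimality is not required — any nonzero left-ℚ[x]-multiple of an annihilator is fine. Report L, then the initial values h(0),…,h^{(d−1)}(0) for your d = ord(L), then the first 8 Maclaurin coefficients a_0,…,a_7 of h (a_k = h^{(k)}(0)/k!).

L = (8 - 8·x - 96·x^2 - 32·x^3)·Dx^2 + (-9 + 88·x^2 - 16·x^4)·Dx^3 + (1 + 8·x + 8·x^2 + 32·x^3 + 16·x^4)·Dx^4  (order 4).
h: a_k = 0, 4, 0, 2/3, 3/2, 1/30, -383/180, 1/1260, …
ICs: h(0) = 0, h′(0) = 4, h′′(0) = 0, h′′′(0) = 4.

f: a_k = 0, -4, 0, 16/3, 0, -64/5, 0, 256/7, …
g: a_k = 4, 4, 2, 2/3, 1/6, 1/30, 1/180, 1/1260, …
h₀=f+g: left-lcm gives L₀, ord ≤ 3.
h=∫h₀ ⇒ L = L₀·Dx.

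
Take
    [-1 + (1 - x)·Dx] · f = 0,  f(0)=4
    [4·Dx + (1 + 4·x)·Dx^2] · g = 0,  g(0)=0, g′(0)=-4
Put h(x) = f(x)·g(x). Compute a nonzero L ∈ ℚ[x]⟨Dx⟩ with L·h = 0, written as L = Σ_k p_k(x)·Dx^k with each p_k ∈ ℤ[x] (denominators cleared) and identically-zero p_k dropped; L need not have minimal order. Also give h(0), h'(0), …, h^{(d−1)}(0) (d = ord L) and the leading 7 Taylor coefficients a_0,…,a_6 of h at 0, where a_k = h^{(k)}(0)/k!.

L = 4 + (-2 + 12·x)·Dx + (-1 - 3·x + 4·x^2)·Dx^2  (order 2).
h: a_k = 0, -16, 16, -208/3, 560/3, -9488/15, 31472/15, …
ICs: h(0) = 0, h′(0) = -16.

f: a_k = 4, 4, 4, 4, 4, 4, 4, …
g: a_k = 0, -4, 8, -64/3, 64, -1024/5, 2048/3, …
Product ⇒ symmetric product L₀, ord ≤ 2.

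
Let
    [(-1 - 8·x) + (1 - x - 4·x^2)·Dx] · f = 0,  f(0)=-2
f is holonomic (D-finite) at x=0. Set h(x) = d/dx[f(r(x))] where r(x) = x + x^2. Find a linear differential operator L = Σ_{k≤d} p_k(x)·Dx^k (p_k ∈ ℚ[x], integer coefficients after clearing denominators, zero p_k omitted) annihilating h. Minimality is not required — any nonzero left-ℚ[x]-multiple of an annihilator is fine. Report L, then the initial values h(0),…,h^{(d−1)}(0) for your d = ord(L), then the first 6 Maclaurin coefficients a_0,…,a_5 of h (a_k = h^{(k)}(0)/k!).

f: a_k = -2, -2, -10, -18, -58, -130, …
h₀=f(r): pull back L_f along r ⇒ L₀.
h₀' ⇒ L via d/dx closure of L₀.
L = (12 + 78·x + 246·x^2 + 656·x^3 + 1128·x^4 + 960·x^5 + 320·x^6) + (-1 - 9·x - 9·x^2 + 66·x^3 + 220·x^4 + 312·x^5 + 224·x^6 + 64·x^7)·Dx  (order 1).
h: a_k = -2, -24, -114, -488, -2080, -8268, …
ICs: h(0) = -2.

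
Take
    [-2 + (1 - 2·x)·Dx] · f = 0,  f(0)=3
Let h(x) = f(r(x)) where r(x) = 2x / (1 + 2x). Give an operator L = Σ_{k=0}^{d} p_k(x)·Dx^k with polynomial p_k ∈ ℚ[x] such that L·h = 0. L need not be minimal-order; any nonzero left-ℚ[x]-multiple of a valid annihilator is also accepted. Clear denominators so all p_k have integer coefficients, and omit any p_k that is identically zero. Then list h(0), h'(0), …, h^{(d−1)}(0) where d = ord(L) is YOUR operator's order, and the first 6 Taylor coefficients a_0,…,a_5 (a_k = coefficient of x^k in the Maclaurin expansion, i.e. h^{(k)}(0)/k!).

L = 4 + (-1 + 4·x^2)·Dx  (order 1).
h: a_k = 3, 12, 24, 48, 96, 192, …
ICs: h(0) = 3.

f: a_k = 3, 6, 12, 24, 48, 96, …
Substitute x→r, Dx→(1/r')Dx; clear ⇒ L₀.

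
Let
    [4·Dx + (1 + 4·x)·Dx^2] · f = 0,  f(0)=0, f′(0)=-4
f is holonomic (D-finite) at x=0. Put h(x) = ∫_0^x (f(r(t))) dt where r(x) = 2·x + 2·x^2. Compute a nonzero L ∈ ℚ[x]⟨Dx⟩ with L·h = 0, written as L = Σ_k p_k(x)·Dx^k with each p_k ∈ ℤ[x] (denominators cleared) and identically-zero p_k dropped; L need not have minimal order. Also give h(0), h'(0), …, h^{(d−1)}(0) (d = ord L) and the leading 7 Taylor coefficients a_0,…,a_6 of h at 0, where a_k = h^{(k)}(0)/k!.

L = (6 + 16·x + 16·x^2)·Dx^2 + (1 + 10·x + 24·x^2 + 16·x^3)·Dx^3  (order 3).
h: a_k = 0, 0, -4, 8, -80/3, 544/5, -7424/15, …
ICs: h(0) = 0, h′(0) = 0, h′′(0) = -8.

f: a_k = 0, -4, 8, -64/3, 64, -1024/5, 2048/3, …
Substitute x→r, Dx→(1/r')Dx; clear ⇒ L₀.
h=∫₀ˣh₀: take L = L₀·Dx.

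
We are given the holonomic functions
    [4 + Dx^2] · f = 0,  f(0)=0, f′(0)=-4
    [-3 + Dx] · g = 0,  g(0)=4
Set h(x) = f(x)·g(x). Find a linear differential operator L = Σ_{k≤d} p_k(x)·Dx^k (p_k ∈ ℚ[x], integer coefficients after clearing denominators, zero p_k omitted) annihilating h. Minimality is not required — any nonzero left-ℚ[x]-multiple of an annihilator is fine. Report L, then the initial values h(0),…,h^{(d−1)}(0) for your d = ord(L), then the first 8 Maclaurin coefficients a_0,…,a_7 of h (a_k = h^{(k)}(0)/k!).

L = 13 - 6·Dx + Dx^2  (order 2).
h: a_k = 0, -16, -48, -184/3, -40, -122/15, 46/5, 3277/315, …
ICs: h(0) = 0, h′(0) = -16.

f: a_k = 0, -4, 0, 8/3, 0, -8/15, 0, 16/315, …
g: a_k = 4, 12, 18, 18, 27/2, 81/10, 81/20, 243/140, …
h₀=f·g: eliminate ⇒ L₀, order ≤ 2·1.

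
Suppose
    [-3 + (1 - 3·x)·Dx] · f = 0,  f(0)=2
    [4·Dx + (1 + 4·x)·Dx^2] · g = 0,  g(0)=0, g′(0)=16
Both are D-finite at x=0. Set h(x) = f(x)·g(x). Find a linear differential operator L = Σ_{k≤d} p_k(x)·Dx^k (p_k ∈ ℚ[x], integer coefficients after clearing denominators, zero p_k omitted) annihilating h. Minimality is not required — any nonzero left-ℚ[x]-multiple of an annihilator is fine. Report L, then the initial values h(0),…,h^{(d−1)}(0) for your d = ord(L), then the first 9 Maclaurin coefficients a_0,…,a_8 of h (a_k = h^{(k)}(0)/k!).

f: a_k = 2, 6, 18, 54, 162, 486, 1458, 4374, 13122, …
g: a_k = 0, 16, -32, 256/3, -256, 4096/5, -8192/3, 65536/7, -32768, …
Product ⇒ symmetric product L₀, ord ≤ 2.
L = 12 + (2 + 36·x)·Dx + (-1 - x + 12·x^2)·Dx^2  (order 2).
h: a_k = 0, 32, 32, 800/3, 288, 12512/5, 30688/15, 870176/35, 316768/35, …
ICs: h(0) = 0, h′(0) = 32.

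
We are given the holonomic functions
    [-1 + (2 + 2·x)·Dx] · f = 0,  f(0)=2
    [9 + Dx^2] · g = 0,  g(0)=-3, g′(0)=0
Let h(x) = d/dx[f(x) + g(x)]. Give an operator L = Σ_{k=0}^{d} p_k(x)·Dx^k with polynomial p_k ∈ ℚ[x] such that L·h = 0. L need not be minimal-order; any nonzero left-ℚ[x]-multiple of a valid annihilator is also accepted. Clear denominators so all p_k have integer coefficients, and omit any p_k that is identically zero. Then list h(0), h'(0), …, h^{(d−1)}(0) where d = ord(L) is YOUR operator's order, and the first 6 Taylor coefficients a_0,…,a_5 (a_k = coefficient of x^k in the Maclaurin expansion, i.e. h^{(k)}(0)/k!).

f: a_k = 2, 1, -1/4, 1/8, -5/64, 7/128, …
g: a_k = -3, 0, 27/2, 0, -81/8, 0, …
f+g: L₀ = lclm(L_f,L_g), ord ≤ 1+2.
h₀' ⇒ L via d/dx closure of L₀.
L = (-153 - 216·x - 108·x^2) + (-234 - 666·x - 648·x^2 - 216·x^3)·Dx + (-17 - 24·x - 12·x^2)·Dx^2 + (-26 - 74·x - 72·x^2 - 24·x^3)·Dx^3  (order 3).
h: a_k = 1, 53/2, 3/8, -653/16, 35/128, 23013/1280, …
ICs: h(0) = 1, h′(0) = 53/2, h′′(0) = 3/4.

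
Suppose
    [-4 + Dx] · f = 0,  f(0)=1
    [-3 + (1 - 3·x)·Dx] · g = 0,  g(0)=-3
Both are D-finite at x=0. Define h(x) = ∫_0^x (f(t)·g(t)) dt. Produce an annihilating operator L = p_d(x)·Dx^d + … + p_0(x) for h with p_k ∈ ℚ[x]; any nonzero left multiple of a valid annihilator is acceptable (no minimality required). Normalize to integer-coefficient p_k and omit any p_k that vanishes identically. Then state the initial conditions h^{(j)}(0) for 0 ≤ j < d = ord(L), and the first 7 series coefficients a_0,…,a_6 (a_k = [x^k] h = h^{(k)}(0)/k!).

f: a_k = 1, 4, 8, 32/3, 32/3, 128/15, 256/45, …
g: a_k = -3, -9, -27, -81, -243, -729, -2187, …
Sym-product of L_f,L_g gives L₀ (≤ ord 1).
h=∫₀ˣh₀: take L = L₀·Dx.
L = (7 - 12·x)·Dx + (-1 + 3·x)·Dx^2  (order 2).
h: a_k = 0, -3, -21/2, -29, -293/4, -911/5, -13793/30, …
ICs: h(0) = 0, h′(0) = -3.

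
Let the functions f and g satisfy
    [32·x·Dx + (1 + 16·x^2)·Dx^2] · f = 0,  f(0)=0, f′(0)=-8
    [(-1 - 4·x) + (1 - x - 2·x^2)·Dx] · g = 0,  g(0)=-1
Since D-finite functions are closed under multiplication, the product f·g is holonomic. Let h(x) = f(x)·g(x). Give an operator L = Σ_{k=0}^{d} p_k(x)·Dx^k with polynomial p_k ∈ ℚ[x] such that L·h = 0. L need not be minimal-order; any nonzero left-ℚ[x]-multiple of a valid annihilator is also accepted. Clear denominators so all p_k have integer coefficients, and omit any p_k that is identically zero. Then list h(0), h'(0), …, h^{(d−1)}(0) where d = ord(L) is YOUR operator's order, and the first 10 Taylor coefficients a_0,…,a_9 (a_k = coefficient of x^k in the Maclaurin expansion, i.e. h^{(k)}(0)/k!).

L = (4 + 32·x + 192·x^2) + (2 - 24·x + 64·x^2 + 192·x^3)·Dx + (-1 + x - 14·x^2 + 16·x^3 + 32·x^4)·Dx^2  (order 2).
h: a_k = 0, 8, 8, -56/3, -8/3, 1848/5, 5464/15, -375656/105, -19944/7, 15198664/315, …
ICs: h(0) = 0, h′(0) = 8.

f: a_k = 0, -8, 0, 128/3, 0, -2048/5, 0, 32768/7, 0, -524288/9, …
g: a_k = -1, -1, -3, -5, -11, -21, -43, -85, -171, -341, …
Sym-product of L_f,L_g gives L₀ (≤ ord 2).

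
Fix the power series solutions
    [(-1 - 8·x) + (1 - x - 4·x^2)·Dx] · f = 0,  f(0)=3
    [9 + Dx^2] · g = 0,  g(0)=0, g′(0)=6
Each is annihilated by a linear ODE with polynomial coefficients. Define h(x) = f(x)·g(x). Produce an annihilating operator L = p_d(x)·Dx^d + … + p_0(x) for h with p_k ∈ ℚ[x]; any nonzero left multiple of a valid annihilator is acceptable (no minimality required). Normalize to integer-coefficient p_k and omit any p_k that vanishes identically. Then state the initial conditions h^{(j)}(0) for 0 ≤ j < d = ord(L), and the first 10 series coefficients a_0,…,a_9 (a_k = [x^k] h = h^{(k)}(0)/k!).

f: a_k = 3, 3, 15, 27, 87, 195, 543, 1323, 3495, 8787, …
g: a_k = 0, 6, 0, -9, 0, 81/20, 0, -243/280, 0, 243/2240, …
h₀=f·g: eliminate ⇒ L₀, order ≤ 1·2.
L = (-1 + 9·x + 36·x^2) + (2 + 16·x)·Dx + (-1 + x + 4·x^2)·Dx^2  (order 2).
h: a_k = 0, 18, 18, 63, 135, 7983/20, 18783/20, 709281/280, 1761129/280, 36786753/2240, …
ICs: h(0) = 0, h′(0) = 18.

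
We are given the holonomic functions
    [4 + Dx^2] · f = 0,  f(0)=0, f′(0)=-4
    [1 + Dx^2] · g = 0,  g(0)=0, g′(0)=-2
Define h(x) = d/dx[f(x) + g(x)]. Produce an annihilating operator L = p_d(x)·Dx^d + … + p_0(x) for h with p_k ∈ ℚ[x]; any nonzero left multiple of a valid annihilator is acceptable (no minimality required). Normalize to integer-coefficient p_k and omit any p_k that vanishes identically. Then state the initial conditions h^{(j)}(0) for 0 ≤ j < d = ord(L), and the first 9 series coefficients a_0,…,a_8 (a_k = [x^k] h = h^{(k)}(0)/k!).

f: a_k = 0, -4, 0, 8/3, 0, -8/15, 0, 16/315, 0, …
g: a_k = 0, -2, 0, 1/3, 0, -1/60, 0, 1/2520, 0, …
h₀=f+g: left-lcm gives L₀, ord ≤ 4.
Differentiate: ansatz ord ≤ ord L₀ ⇒ L.
L = 4 + 5·Dx^2 + Dx^4  (order 4).
h: a_k = -6, 0, 9, 0, -11/4, 0, 43/120, 0, -57/2240, …
ICs: h(0) = -6, h′(0) = 0, h′′(0) = 18, h′′′(0) = 0.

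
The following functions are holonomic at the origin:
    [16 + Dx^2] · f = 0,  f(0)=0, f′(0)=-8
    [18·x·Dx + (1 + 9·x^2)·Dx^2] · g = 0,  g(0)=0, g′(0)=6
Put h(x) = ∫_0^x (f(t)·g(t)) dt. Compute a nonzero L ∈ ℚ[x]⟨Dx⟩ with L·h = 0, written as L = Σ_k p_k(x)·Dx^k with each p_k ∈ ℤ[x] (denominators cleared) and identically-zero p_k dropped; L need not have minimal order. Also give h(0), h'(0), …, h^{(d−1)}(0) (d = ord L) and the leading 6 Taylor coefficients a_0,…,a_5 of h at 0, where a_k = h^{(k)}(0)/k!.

f: a_k = 0, -8, 0, 64/3, 0, -256/15, …
g: a_k = 0, 6, 0, -18, 0, 486/5, …
L₀ := L_f ⊗_s L_g (sym. prod.), ord ≤ 4.
h=∫h₀ ⇒ L = L₀·Dx.
L = (20800 + 494784·x^2 + 2923776·x^4 + 11943936·x^6 + 26873856·x^8)·Dx + (19584·x + 342144·x^3 + 2239488·x^5 + 6718464·x^7)·Dx^2 + (1700 + 42732·x^2 + 318816·x^4 + 1492992·x^6 + 3359232·x^8)·Dx^3 + (1224·x + 21384·x^3 + 139968·x^5 + 419904·x^7)·Dx^4 + (25 + 738·x^2 + 8505·x^4 + 46656·x^6 + 104976·x^8)·Dx^5  (order 5).
h: a_k = 0, 0, 0, -16, 0, 272/5, …
ICs: h(0) = 0, h′(0) = 0, h′′(0) = 0, h′′′(0) = -96, h′′′′(0) = 0.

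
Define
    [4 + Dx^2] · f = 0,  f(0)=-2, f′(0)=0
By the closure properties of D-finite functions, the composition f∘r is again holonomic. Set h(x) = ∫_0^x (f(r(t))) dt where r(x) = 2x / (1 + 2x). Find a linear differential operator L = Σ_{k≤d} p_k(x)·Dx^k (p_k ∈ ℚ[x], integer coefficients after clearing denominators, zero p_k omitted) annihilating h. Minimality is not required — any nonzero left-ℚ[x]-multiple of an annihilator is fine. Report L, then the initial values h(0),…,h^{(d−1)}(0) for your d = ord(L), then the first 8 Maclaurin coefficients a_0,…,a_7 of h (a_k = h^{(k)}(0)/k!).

f: a_k = -2, 0, 4, 0, -4/3, 0, 8/45, 0, …
Change of var in L_f (x↦r) gives L₀.
Integrate: L := L₀·Dx.
L = 16·Dx + (4 + 24·x + 48·x^2 + 32·x^3)·Dx^2 + (1 + 8·x + 24·x^2 + 32·x^3 + 16·x^4)·Dx^3  (order 3).
h: a_k = 0, -2, 0, 16/3, -16, 512/15, -512/9, 2816/45, …
ICs: h(0) = 0, h′(0) = -2, h′′(0) = 0.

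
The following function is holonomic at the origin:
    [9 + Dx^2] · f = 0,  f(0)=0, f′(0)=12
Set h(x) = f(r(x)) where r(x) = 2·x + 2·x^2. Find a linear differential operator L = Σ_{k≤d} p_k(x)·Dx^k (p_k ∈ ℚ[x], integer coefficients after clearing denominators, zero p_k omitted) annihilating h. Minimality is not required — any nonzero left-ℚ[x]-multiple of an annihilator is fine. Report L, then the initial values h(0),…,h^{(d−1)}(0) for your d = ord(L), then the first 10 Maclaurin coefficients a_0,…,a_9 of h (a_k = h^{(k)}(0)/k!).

L = (36 + 216·x + 432·x^2 + 288·x^3) - 2·Dx + (1 + 2·x)·Dx^2  (order 2).
h: a_k = 0, 24, 24, -144, -432, -864/5, 1152, 82944/35, 5184/5, -114048/35, …
ICs: h(0) = 0, h′(0) = 24.

f: a_k = 0, 12, 0, -18, 0, 81/10, 0, -243/140, 0, 243/1120, …
h₀=f(r): pull back L_f along r ⇒ L₀.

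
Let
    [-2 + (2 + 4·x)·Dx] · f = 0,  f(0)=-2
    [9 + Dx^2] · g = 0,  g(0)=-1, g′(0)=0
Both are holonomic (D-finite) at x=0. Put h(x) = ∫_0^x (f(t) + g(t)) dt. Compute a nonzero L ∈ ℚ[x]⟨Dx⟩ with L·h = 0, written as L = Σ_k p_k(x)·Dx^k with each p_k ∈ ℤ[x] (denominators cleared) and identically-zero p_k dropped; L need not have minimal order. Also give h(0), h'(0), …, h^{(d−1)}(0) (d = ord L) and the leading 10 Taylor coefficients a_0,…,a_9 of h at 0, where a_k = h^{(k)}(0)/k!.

f: a_k = -2, -2, 1, -1, 5/4, -7/4, 21/8, -33/8, 429/64, -715/64, …
g: a_k = -1, 0, 9/2, 0, -27/8, 0, 81/80, 0, -729/4480, 0, …
Sum ⇒ L₀ = lclm(L_f,L_g) in ℚ(x)⟨Dx⟩.
h=∫₀ˣh₀: take L = L₀·Dx.
L = (-27 - 81·x - 81·x^2)·Dx + (18 + 117·x + 243·x^2 + 162·x^3)·Dx^2 + (-3 - 9·x - 9·x^2)·Dx^3 + (2 + 13·x + 27·x^2 + 18·x^3)·Dx^4  (order 4).
h: a_k = 0, -3, -1, 11/6, -1/4, -17/40, -7/24, 291/560, -33/64, 9767/13440, …
ICs: h(0) = 0, h′(0) = -3, h′′(0) = -2, h′′′(0) = 11.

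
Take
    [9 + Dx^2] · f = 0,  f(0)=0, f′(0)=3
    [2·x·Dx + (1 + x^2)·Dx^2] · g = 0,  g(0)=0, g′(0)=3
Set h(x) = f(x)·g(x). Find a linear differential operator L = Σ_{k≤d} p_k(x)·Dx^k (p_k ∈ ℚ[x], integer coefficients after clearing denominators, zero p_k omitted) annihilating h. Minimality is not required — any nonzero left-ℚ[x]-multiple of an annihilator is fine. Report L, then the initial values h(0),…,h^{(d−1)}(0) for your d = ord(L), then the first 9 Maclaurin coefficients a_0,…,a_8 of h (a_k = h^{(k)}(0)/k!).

f: a_k = 0, 3, 0, -9/2, 0, 81/40, 0, -243/560, 0, …
g: a_k = 0, 3, 0, -1, 0, 3/5, 0, -3/7, 0, …
f·g: L₀ = L_f ⊗_s L_g, ord ≤ 2·2.
L = (1170 + 3834·x^2 + 4779·x^4 + 2916·x^6 + 729·x^8) + (396·x + 1044·x^3 + 972·x^5 + 324·x^7)·Dx + (220 + 768·x^2 + 1026·x^4 + 648·x^6 + 162·x^8)·Dx^2 + (44·x + 116·x^3 + 108·x^5 + 36·x^7)·Dx^3 + (10 + 38·x^2 + 55·x^4 + 36·x^6 + 9·x^8)·Dx^4  (order 4).
h: a_k = 0, 0, 9, 0, -33/2, 0, 99/8, 0, -117/16, …
ICs: h(0) = 0, h′(0) = 0, h′′(0) = 18, h′′′(0) = 0.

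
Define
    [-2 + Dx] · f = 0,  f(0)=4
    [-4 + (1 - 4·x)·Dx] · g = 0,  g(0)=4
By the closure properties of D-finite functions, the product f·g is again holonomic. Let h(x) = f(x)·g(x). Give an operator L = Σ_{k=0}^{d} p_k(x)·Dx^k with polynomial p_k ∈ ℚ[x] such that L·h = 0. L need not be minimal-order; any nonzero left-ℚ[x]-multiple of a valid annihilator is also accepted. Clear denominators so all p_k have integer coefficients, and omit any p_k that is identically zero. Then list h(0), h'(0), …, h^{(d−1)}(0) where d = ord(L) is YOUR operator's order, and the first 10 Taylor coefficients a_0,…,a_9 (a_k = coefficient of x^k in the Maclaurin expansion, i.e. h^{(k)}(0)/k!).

L = (6 - 8·x) + (-1 + 4·x)·Dx  (order 1).
h: a_k = 16, 96, 416, 5056/3, 6752, 405184/15, 4862272/45, 45381248/105, 544575008/315, 19604700352/2835, …
ICs: h(0) = 16.

f: a_k = 4, 8, 8, 16/3, 8/3, 16/15, 16/45, 32/315, 8/315, 16/2835, …
g: a_k = 4, 16, 64, 256, 1024, 4096, 16384, 65536, 262144, 1048576, …
Sym-product of L_f,L_g gives L₀ (≤ ord 1).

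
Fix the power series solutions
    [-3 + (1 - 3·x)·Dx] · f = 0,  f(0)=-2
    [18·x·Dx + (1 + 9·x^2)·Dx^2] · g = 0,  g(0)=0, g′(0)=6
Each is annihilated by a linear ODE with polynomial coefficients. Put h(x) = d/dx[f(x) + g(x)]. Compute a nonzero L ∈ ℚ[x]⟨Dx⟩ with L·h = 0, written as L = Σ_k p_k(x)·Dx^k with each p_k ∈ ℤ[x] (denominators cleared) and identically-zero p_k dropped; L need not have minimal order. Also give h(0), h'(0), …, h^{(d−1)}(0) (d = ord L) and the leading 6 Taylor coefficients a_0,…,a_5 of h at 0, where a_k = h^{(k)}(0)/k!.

f: a_k = -2, -6, -18, -54, -162, -486, …
g: a_k = 0, 6, 0, -18, 0, 486/5, …
f+g: L₀ = lclm(L_f,L_g), ord ≤ 1+2.
h=h₀': d/dx-closure on L₀ ⇒ L.
L = (-18 + 216·x + 486·x^2) + (12 - 18·x + 108·x^2 + 486·x^3)·Dx + (-1 + 81·x^4)·Dx^2  (order 2).
h: a_k = 0, -36, -216, -648, -1944, -8748, …
ICs: h(0) = 0, h′(0) = -36.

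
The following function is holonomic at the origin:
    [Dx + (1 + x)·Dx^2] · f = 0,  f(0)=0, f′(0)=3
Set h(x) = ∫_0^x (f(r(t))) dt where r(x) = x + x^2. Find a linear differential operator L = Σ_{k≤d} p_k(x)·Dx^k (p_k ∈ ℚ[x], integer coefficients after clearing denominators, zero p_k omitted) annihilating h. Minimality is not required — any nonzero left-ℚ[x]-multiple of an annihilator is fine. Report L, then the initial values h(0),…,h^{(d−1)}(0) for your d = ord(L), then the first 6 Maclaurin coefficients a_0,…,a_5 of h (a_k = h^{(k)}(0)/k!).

L = (-1 + 2·x + 2·x^2)·Dx^2 + (1 + 3·x + 3·x^2 + 2·x^3)·Dx^3  (order 3).
h: a_k = 0, 0, 3/2, 1/2, -1/2, 3/20, …
ICs: h(0) = 0, h′(0) = 0, h′′(0) = 3.

f: a_k = 0, 3, -3/2, 1, -3/4, 3/5, …
h₀=f(r): pull back L_f along r ⇒ L₀.
h=∫h₀ ⇒ L = L₀·Dx.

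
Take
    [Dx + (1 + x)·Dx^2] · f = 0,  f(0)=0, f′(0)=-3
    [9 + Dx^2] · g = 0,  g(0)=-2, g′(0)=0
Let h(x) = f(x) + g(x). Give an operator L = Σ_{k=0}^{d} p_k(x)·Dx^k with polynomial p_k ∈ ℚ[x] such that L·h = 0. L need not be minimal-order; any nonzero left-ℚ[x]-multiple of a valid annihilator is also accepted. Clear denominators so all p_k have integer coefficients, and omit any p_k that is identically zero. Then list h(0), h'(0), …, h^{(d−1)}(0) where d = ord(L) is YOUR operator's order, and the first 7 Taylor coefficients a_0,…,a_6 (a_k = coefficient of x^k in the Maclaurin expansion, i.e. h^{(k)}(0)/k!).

L = (135 + 162·x + 81·x^2)·Dx + (99 + 261·x + 243·x^2 + 81·x^3)·Dx^2 + (15 + 18·x + 9·x^2)·Dx^3 + (11 + 29·x + 27·x^2 + 9·x^3)·Dx^4  (order 4).
h: a_k = -2, -3, 21/2, -1, -6, -3/5, 101/40, …
ICs: h(0) = -2, h′(0) = -3, h′′(0) = 21, h′′′(0) = -6.

f: a_k = 0, -3, 3/2, -1, 3/4, -3/5, 1/2, …
g: a_k = -2, 0, 9, 0, -27/4, 0, 81/40, …
L₀ := lclm(L_f,L_g); ord L₀ ≤ 2+2.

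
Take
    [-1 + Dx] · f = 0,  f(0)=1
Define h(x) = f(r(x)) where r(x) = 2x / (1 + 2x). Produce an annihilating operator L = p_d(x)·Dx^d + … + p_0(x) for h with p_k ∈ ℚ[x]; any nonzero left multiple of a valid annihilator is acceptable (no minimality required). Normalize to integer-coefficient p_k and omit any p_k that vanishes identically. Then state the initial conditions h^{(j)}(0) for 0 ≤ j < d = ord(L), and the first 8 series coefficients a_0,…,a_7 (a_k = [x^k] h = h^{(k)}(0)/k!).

f: a_k = 1, 1, 1/2, 1/6, 1/24, 1/120, 1/720, 1/5040, …
h₀=f(r): pull back L_f along r ⇒ L₀.
L = -2 + (1 + 4·x + 4·x^2)·Dx  (order 1).
h: a_k = 1, 2, -2, 4/3, 2/3, -76/15, 604/45, -8728/315, …
ICs: h(0) = 1.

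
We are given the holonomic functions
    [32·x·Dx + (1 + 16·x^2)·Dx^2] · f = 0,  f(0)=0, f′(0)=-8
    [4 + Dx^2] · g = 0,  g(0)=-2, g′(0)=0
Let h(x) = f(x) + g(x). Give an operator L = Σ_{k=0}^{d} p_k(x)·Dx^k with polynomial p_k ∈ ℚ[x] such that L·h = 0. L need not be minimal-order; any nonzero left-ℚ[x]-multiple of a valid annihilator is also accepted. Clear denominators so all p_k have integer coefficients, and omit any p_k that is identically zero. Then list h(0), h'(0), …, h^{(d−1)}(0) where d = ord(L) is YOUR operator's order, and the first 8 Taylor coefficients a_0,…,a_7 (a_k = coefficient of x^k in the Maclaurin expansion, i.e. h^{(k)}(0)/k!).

f: a_k = 0, -8, 0, 128/3, 0, -2048/5, 0, 32768/7, …
g: a_k = -2, 0, 4, 0, -4/3, 0, 8/45, 0, …
L₀ := lclm(L_f,L_g); ord L₀ ≤ 2+2.
L = (-6016·x + 102400·x^3 + 32768·x^5)·Dx + (-28 + 1216·x^2 + 27648·x^4 + 16384·x^6)·Dx^2 + (-1504·x + 25600·x^3 + 8192·x^5)·Dx^3 + (-7 + 304·x^2 + 6912·x^4 + 4096·x^6)·Dx^4  (order 4).
h: a_k = -2, -8, 4, 128/3, -4/3, -2048/5, 8/45, 32768/7, …
ICs: h(0) = -2, h′(0) = -8, h′′(0) = 8, h′′′(0) = 256.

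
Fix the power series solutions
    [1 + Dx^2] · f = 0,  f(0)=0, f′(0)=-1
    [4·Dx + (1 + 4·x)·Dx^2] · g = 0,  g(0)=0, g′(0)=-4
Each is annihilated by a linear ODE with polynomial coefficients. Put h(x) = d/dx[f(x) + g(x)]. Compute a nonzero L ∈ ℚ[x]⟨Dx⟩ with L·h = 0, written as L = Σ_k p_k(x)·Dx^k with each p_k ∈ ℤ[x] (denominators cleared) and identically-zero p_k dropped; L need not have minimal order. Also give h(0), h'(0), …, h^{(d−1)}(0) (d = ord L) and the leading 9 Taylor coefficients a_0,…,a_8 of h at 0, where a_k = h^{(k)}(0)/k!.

L = (388 + 32·x + 64·x^2) + (33 + 140·x + 48·x^2 + 64·x^3)·Dx + (388 + 32·x + 64·x^2)·Dx^2 + (33 + 140·x + 48·x^2 + 64·x^3)·Dx^3  (order 3).
h: a_k = -5, 16, -127/2, 256, -24577/24, 4096, -11796479/720, 65536, -10569646081/40320, …
ICs: h(0) = -5, h′(0) = 16, h′′(0) = -127.

f: a_k = 0, -1, 0, 1/6, 0, -1/120, 0, 1/5040, 0, …
g: a_k = 0, -4, 8, -64/3, 64, -1024/5, 2048/3, -16384/7, 8192, …
Sum ⇒ L₀ = lclm(L_f,L_g) in ℚ(x)⟨Dx⟩.
Derive L from L₀ (diff closure).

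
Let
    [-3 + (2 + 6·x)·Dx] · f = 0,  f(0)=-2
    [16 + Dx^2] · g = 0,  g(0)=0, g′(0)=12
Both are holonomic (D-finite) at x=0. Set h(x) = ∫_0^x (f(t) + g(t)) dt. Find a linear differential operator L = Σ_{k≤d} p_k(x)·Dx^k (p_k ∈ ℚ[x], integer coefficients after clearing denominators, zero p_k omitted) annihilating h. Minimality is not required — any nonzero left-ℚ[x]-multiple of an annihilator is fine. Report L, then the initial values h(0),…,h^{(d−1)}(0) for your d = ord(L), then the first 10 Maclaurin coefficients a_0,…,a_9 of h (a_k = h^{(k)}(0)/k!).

L = (-4368 - 18432·x - 27648·x^2)·Dx + (1760 + 17568·x + 55296·x^2 + 55296·x^3)·Dx^2 + (-273 - 1152·x - 1728·x^2)·Dx^3 + (110 + 1098·x + 3456·x^2 + 3456·x^3)·Dx^4  (order 4).
h: a_k = 0, -2, 9/2, 3/4, -283/32, 81/64, 7879/3840, 2187/512, -8626531/860160, 312741/16384, …
ICs: h(0) = 0, h′(0) = -2, h′′(0) = 9, h′′′(0) = 9/2.

f: a_k = -2, -3, 9/4, -27/8, 405/64, -1701/128, 15309/512, -72171/1024, 2814669/16384, -14073345/32768, …
g: a_k = 0, 12, 0, -32, 0, 128/5, 0, -1024/105, 0, 2048/945, …
h₀=f+g: left-lcm gives L₀, ord ≤ 3.
h=∫₀ˣh₀: take L = L₀·Dx.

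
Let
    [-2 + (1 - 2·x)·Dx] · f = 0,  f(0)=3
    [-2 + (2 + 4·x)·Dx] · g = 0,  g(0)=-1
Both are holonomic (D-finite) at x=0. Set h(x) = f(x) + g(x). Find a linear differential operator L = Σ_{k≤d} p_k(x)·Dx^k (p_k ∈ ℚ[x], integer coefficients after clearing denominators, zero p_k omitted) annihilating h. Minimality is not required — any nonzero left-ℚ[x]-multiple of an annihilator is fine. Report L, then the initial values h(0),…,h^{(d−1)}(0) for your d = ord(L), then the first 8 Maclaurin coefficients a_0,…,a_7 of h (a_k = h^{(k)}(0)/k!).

f: a_k = 3, 6, 12, 24, 48, 96, 192, 384, …
g: a_k = -1, -1, 1/2, -1/2, 5/8, -7/8, 21/16, -33/16, …
h₀=f+g: left-lcm gives L₀, ord ≤ 2.
L = (-10 - 12·x) + (9 + 28·x + 36·x^2)·Dx + (-1 - 6·x + 4·x^2 + 24·x^3)·Dx^2  (order 2).
h: a_k = 2, 5, 25/2, 47/2, 389/8, 761/8, 3093/16, 6111/16, …
ICs: h(0) = 2, h′(0) = 5.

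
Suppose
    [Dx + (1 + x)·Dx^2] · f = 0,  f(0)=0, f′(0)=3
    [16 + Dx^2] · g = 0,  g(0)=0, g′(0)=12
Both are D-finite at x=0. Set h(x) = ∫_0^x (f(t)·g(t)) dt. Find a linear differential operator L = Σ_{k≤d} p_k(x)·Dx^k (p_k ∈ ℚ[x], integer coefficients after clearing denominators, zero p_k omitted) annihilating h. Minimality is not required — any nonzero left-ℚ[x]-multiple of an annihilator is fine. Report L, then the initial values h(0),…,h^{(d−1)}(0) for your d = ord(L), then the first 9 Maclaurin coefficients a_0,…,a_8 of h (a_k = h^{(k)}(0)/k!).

L = (15072 + 62976·x + 97024·x^2 + 65536·x^3 + 16384·x^4)·Dx + (1984 + 6080·x + 6144·x^2 + 2048·x^3)·Dx^2 + (1950 + 8000·x + 12192·x^2 + 8192·x^3 + 2048·x^4)·Dx^3 + (124 + 380·x + 384·x^2 + 128·x^3)·Dx^4 + (63 + 254·x + 383·x^2 + 256·x^3 + 64·x^4)·Dx^5  (order 5).
h: a_k = 0, 0, 0, 12, -9/2, -84/5, 13/2, 52/7, -51/20, …
ICs: h(0) = 0, h′(0) = 0, h′′(0) = 0, h′′′(0) = 72, h′′′′(0) = -108.

f: a_k = 0, 3, -3/2, 1, -3/4, 3/5, -1/2, 3/7, -3/8, …
g: a_k = 0, 12, 0, -32, 0, 128/5, 0, -1024/105, 0, …
h₀=f·g: eliminate ⇒ L₀, order ≤ 2·2.
∫: right-multiply L₀ by Dx.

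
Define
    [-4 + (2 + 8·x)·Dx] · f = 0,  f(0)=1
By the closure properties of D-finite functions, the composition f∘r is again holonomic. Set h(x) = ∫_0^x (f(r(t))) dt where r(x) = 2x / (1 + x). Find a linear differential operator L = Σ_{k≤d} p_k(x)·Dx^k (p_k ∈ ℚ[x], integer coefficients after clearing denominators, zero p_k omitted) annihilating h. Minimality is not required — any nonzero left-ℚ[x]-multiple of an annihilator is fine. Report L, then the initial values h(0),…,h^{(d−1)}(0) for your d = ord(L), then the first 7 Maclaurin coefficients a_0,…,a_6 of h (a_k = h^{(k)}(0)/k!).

L = -4·Dx + (1 + 10·x + 9·x^2)·Dx^2  (order 2).
h: a_k = 0, 1, 2, -4, 13, -284/5, 294, …
ICs: h(0) = 0, h′(0) = 1.

f: a_k = 1, 2, -2, 4, -10, 28, -84, …
f∘r: x↦r, Dx↦Dx/r' in L_f ⇒ L₀.
h=∫₀ˣh₀: take L = L₀·Dx.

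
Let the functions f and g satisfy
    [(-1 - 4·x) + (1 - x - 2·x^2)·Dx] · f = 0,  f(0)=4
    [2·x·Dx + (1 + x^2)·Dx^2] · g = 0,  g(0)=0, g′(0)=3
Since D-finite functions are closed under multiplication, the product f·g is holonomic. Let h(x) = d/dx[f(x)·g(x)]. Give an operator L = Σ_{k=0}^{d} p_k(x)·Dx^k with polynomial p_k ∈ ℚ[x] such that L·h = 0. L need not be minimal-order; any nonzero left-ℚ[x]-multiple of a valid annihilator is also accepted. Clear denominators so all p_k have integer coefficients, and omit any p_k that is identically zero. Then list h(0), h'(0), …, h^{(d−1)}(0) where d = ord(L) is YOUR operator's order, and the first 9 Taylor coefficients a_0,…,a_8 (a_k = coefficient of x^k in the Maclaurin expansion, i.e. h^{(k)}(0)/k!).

L = (18 + 90·x^2 + 48·x^3 + 144·x^4) + (7 + 30·x + 27·x^2 + 82·x^3 + 48·x^4 + 96·x^5)·Dx + (-2 + x - 3·x^2 + 9·x^3 + 11·x^4 + 8·x^5 + 12·x^6)·Dx^2  (order 2).
h: a_k = 12, 24, 96, 224, 612, 7032/5, 16712/5, 52992/7, 599316/35, …
ICs: h(0) = 12, h′(0) = 24.

f: a_k = 4, 4, 12, 20, 44, 84, 172, 340, 684, …
g: a_k = 0, 3, 0, -1, 0, 3/5, 0, -3/7, 0, …
h₀=f·g: eliminate ⇒ L₀, order ≤ 1·2.
h₀' ⇒ L via d/dx closure of L₀.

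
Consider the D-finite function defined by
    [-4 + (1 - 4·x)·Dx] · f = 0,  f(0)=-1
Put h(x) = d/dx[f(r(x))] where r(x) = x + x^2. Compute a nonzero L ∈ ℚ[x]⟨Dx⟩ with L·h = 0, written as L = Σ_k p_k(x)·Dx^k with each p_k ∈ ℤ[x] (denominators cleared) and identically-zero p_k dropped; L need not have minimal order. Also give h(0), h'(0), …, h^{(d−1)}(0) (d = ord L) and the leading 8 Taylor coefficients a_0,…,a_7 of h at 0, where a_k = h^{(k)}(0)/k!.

L = (10 + 24·x + 24·x^2) + (-1 + 2·x + 12·x^2 + 8·x^3)·Dx  (order 1).
h: a_k = -4, -40, -288, -1856, -11200, -64896, -365568, -2017280, …
ICs: h(0) = -4.

f: a_k = -1, -4, -16, -64, -256, -1024, -4096, -16384, …
h₀=f(r): pull back L_f along r ⇒ L₀.
Differentiate: ansatz ord ≤ ord L₀ ⇒ L.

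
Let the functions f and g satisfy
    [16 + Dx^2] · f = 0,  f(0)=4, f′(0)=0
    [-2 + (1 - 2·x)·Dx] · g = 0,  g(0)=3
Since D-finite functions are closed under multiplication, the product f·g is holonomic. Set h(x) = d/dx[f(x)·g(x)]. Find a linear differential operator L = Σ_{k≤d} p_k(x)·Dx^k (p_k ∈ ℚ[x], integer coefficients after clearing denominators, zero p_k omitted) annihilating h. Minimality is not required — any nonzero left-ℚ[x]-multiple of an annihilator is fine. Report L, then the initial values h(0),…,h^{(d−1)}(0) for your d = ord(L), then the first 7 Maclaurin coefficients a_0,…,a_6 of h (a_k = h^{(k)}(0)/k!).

f: a_k = 4, 0, -32, 0, 128/3, 0, -1024/45, …
g: a_k = 3, 6, 12, 24, 48, 96, 192, …
L₀ := L_f ⊗_s L_g (sym. prod.), ord ≤ 2.
Differentiate: ansatz ord ≤ ord L₀ ⇒ L.
L = (8 - 64·x + 64·x^2) + (-4 + 8·x)·Dx + (1 - 4·x + 4·x^2)·Dx^2  (order 2).
h: a_k = 24, -96, -288, -256, -640, -9728/5, -68096/15, …
ICs: h(0) = 24, h′(0) = -96.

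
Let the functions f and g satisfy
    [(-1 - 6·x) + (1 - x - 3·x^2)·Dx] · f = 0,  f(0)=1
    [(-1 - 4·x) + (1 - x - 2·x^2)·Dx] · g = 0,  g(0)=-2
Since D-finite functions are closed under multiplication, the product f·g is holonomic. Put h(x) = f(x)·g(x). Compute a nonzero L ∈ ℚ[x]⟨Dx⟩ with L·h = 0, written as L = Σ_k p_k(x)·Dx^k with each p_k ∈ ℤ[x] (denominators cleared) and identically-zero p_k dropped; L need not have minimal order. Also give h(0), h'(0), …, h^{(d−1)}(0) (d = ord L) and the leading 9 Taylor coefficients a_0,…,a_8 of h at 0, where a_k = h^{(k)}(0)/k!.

f: a_k = 1, 1, 4, 7, 19, 40, 97, 217, 508, …
g: a_k = -2, -2, -6, -10, -22, -42, -86, -170, -342, …
L₀ := L_f ⊗_s L_g (sym. prod.), ord ≤ 1.
L = (-2 - 8·x + 15·x^2 + 24·x^3) + (1 - 2·x - 4·x^2 + 5·x^3 + 6·x^4)·Dx  (order 1).
h: a_k = -2, -4, -16, -38, -108, -264, -674, -1636, -4000, …
ICs: h(0) = -2.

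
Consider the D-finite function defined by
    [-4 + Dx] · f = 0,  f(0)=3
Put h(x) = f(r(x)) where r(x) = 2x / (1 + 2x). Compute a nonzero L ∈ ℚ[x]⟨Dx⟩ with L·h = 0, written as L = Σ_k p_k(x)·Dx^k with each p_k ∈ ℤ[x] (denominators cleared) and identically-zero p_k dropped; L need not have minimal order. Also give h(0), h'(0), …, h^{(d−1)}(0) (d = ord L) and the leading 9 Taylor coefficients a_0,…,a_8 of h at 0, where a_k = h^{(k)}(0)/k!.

L = -8 + (1 + 4·x + 4·x^2)·Dx  (order 1).
h: a_k = 3, 24, 48, -32, -64, 896/5, -2816/15, -8704/105, 80896/105, …
ICs: h(0) = 3.

f: a_k = 3, 12, 24, 32, 32, 128/5, 256/15, 1024/105, 512/105, …
L₀ from L_f via x↦r, Dx↦r'^{-1}Dx.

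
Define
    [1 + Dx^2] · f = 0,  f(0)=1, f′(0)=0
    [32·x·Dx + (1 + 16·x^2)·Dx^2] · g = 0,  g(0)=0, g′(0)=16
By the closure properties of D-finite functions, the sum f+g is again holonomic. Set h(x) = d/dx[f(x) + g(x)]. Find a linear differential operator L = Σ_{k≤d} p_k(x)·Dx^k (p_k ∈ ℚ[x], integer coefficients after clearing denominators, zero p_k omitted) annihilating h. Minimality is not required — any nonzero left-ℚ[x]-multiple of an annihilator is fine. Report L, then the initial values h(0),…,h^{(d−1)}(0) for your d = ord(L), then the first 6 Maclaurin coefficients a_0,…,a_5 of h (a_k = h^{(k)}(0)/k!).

L = (-6112·x + 99328·x^3 + 8192·x^5) + (-31 + 1072·x^2 + 25344·x^4 + 4096·x^6)·Dx + (-6112·x + 99328·x^3 + 8192·x^5)·Dx^2 + (-31 + 1072·x^2 + 25344·x^4 + 4096·x^6)·Dx^3  (order 3).
h: a_k = 16, -1, -256, 1/6, 4096, -1/120, …
ICs: h(0) = 16, h′(0) = -1, h′′(0) = -512.

f: a_k = 1, 0, -1/2, 0, 1/24, 0, …
g: a_k = 0, 16, 0, -256/3, 0, 4096/5, …
Sum ⇒ L₀ = lclm(L_f,L_g) in ℚ(x)⟨Dx⟩.
Derive L from L₀ (diff closure).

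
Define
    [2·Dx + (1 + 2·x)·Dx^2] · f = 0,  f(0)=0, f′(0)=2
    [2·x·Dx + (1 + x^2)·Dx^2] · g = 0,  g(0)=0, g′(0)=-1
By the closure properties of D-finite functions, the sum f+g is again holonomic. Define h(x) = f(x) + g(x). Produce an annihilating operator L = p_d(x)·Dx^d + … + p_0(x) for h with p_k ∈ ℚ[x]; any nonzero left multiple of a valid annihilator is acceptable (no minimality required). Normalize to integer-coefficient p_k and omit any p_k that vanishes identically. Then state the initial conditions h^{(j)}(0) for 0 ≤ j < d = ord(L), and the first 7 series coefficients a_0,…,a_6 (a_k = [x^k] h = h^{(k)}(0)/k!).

f: a_k = 0, 2, -2, 8/3, -4, 32/5, -32/3, …
g: a_k = 0, -1, 0, 1/3, 0, -1/5, 0, …
f+g: L₀ = lclm(L_f,L_g), ord ≤ 2+2.
L = (-2 - 12·x + 6·x^2 + 4·x^3)·Dx + (-5 - 4·x - 9·x^2 + 12·x^3 + 8·x^4)·Dx^2 + (-1 - x + 2·x^2 + x^3 + 3·x^4 + 2·x^5)·Dx^3  (order 3).
h: a_k = 0, 1, -2, 3, -4, 31/5, -32/3, …
ICs: h(0) = 0, h′(0) = 1, h′′(0) = -4.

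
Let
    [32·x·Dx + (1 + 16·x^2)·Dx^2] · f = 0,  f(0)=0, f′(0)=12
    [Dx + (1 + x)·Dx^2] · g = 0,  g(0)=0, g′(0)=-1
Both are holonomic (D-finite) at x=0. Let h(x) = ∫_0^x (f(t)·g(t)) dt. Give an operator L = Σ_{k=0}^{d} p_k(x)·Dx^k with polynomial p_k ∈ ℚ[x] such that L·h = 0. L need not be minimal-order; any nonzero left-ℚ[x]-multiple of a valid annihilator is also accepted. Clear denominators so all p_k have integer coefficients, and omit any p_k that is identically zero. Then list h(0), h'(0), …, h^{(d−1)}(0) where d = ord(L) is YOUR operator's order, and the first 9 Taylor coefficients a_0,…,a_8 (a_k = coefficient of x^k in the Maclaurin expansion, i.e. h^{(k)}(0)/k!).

L = (4224 + 8384·x + 204800·x^2 + 531456·x^3 + 491520·x^4 + 212992·x^5 + 262144·x^7)·Dx^2 + (4098 + 28864·x + 258368·x^2 + 1045504·x^3 + 1798144·x^4 + 1523712·x^5 + 573440·x^6 + 786432·x^7 + 917504·x^8)·Dx^3 + (132 + 8644·x + 37632·x^2 + 196032·x^3 + 614400·x^4 + 955392·x^5 + 786432·x^6 + 540672·x^7 + 786432·x^8 + 524288·x^9)·Dx^4 + (65 + 258·x + 2497·x^2 + 8576·x^3 + 30336·x^4 + 76800·x^5 + 118272·x^6 + 98304·x^7 + 98304·x^8 + 131072·x^9 + 65536·x^10)·Dx^5  (order 5).
h: a_k = 0, 0, 0, -4, 3/2, 12, -29/6, -1276/15, 733/20, …
ICs: h(0) = 0, h′(0) = 0, h′′(0) = 0, h′′′(0) = -24, h′′′′(0) = 36.

f: a_k = 0, 12, 0, -64, 0, 3072/5, 0, -49152/7, 0, …
g: a_k = 0, -1, 1/2, -1/3, 1/4, -1/5, 1/6, -1/7, 1/8, …
Product ⇒ symmetric product L₀, ord ≤ 4.
Integrate: L := L₀·Dx.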